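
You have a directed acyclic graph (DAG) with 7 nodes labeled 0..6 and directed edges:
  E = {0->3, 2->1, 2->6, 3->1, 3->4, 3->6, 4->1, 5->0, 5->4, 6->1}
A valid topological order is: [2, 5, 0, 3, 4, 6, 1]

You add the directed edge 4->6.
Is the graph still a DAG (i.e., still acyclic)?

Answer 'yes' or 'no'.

Given toposort: [2, 5, 0, 3, 4, 6, 1]
Position of 4: index 4; position of 6: index 5
New edge 4->6: forward
Forward edge: respects the existing order. Still a DAG, same toposort still valid.
Still a DAG? yes

Answer: yes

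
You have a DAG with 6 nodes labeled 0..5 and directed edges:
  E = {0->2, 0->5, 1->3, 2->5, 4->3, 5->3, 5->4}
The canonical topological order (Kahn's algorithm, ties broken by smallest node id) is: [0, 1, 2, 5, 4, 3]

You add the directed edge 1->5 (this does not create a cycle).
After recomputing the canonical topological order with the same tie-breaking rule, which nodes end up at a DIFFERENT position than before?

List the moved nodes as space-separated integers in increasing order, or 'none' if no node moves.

Answer: none

Derivation:
Old toposort: [0, 1, 2, 5, 4, 3]
Added edge 1->5
Recompute Kahn (smallest-id tiebreak):
  initial in-degrees: [0, 0, 1, 3, 1, 3]
  ready (indeg=0): [0, 1]
  pop 0: indeg[2]->0; indeg[5]->2 | ready=[1, 2] | order so far=[0]
  pop 1: indeg[3]->2; indeg[5]->1 | ready=[2] | order so far=[0, 1]
  pop 2: indeg[5]->0 | ready=[5] | order so far=[0, 1, 2]
  pop 5: indeg[3]->1; indeg[4]->0 | ready=[4] | order so far=[0, 1, 2, 5]
  pop 4: indeg[3]->0 | ready=[3] | order so far=[0, 1, 2, 5, 4]
  pop 3: no out-edges | ready=[] | order so far=[0, 1, 2, 5, 4, 3]
New canonical toposort: [0, 1, 2, 5, 4, 3]
Compare positions:
  Node 0: index 0 -> 0 (same)
  Node 1: index 1 -> 1 (same)
  Node 2: index 2 -> 2 (same)
  Node 3: index 5 -> 5 (same)
  Node 4: index 4 -> 4 (same)
  Node 5: index 3 -> 3 (same)
Nodes that changed position: none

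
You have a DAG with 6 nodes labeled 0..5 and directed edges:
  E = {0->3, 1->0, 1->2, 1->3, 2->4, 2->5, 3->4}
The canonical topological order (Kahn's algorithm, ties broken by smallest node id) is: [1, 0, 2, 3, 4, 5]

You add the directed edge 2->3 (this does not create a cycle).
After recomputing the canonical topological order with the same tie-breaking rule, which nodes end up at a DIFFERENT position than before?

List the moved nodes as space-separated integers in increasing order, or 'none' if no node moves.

Answer: none

Derivation:
Old toposort: [1, 0, 2, 3, 4, 5]
Added edge 2->3
Recompute Kahn (smallest-id tiebreak):
  initial in-degrees: [1, 0, 1, 3, 2, 1]
  ready (indeg=0): [1]
  pop 1: indeg[0]->0; indeg[2]->0; indeg[3]->2 | ready=[0, 2] | order so far=[1]
  pop 0: indeg[3]->1 | ready=[2] | order so far=[1, 0]
  pop 2: indeg[3]->0; indeg[4]->1; indeg[5]->0 | ready=[3, 5] | order so far=[1, 0, 2]
  pop 3: indeg[4]->0 | ready=[4, 5] | order so far=[1, 0, 2, 3]
  pop 4: no out-edges | ready=[5] | order so far=[1, 0, 2, 3, 4]
  pop 5: no out-edges | ready=[] | order so far=[1, 0, 2, 3, 4, 5]
New canonical toposort: [1, 0, 2, 3, 4, 5]
Compare positions:
  Node 0: index 1 -> 1 (same)
  Node 1: index 0 -> 0 (same)
  Node 2: index 2 -> 2 (same)
  Node 3: index 3 -> 3 (same)
  Node 4: index 4 -> 4 (same)
  Node 5: index 5 -> 5 (same)
Nodes that changed position: none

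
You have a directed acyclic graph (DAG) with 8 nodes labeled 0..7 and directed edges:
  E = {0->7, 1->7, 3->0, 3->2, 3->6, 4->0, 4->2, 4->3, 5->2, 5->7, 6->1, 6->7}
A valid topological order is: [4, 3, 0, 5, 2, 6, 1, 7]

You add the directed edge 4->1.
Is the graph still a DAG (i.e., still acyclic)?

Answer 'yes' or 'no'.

Answer: yes

Derivation:
Given toposort: [4, 3, 0, 5, 2, 6, 1, 7]
Position of 4: index 0; position of 1: index 6
New edge 4->1: forward
Forward edge: respects the existing order. Still a DAG, same toposort still valid.
Still a DAG? yes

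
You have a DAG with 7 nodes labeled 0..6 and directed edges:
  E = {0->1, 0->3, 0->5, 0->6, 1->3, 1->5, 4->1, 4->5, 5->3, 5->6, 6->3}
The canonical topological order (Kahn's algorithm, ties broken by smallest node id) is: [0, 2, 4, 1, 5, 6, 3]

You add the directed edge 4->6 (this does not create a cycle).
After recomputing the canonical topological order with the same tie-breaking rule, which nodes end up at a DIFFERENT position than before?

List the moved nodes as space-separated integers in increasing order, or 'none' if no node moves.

Old toposort: [0, 2, 4, 1, 5, 6, 3]
Added edge 4->6
Recompute Kahn (smallest-id tiebreak):
  initial in-degrees: [0, 2, 0, 4, 0, 3, 3]
  ready (indeg=0): [0, 2, 4]
  pop 0: indeg[1]->1; indeg[3]->3; indeg[5]->2; indeg[6]->2 | ready=[2, 4] | order so far=[0]
  pop 2: no out-edges | ready=[4] | order so far=[0, 2]
  pop 4: indeg[1]->0; indeg[5]->1; indeg[6]->1 | ready=[1] | order so far=[0, 2, 4]
  pop 1: indeg[3]->2; indeg[5]->0 | ready=[5] | order so far=[0, 2, 4, 1]
  pop 5: indeg[3]->1; indeg[6]->0 | ready=[6] | order so far=[0, 2, 4, 1, 5]
  pop 6: indeg[3]->0 | ready=[3] | order so far=[0, 2, 4, 1, 5, 6]
  pop 3: no out-edges | ready=[] | order so far=[0, 2, 4, 1, 5, 6, 3]
New canonical toposort: [0, 2, 4, 1, 5, 6, 3]
Compare positions:
  Node 0: index 0 -> 0 (same)
  Node 1: index 3 -> 3 (same)
  Node 2: index 1 -> 1 (same)
  Node 3: index 6 -> 6 (same)
  Node 4: index 2 -> 2 (same)
  Node 5: index 4 -> 4 (same)
  Node 6: index 5 -> 5 (same)
Nodes that changed position: none

Answer: none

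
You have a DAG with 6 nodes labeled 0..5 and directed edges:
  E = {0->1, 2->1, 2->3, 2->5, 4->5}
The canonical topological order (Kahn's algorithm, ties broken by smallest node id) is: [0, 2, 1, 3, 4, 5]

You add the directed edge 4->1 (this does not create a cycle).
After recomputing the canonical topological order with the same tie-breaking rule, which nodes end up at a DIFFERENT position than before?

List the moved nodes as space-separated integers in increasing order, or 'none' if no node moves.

Answer: 1 3 4

Derivation:
Old toposort: [0, 2, 1, 3, 4, 5]
Added edge 4->1
Recompute Kahn (smallest-id tiebreak):
  initial in-degrees: [0, 3, 0, 1, 0, 2]
  ready (indeg=0): [0, 2, 4]
  pop 0: indeg[1]->2 | ready=[2, 4] | order so far=[0]
  pop 2: indeg[1]->1; indeg[3]->0; indeg[5]->1 | ready=[3, 4] | order so far=[0, 2]
  pop 3: no out-edges | ready=[4] | order so far=[0, 2, 3]
  pop 4: indeg[1]->0; indeg[5]->0 | ready=[1, 5] | order so far=[0, 2, 3, 4]
  pop 1: no out-edges | ready=[5] | order so far=[0, 2, 3, 4, 1]
  pop 5: no out-edges | ready=[] | order so far=[0, 2, 3, 4, 1, 5]
New canonical toposort: [0, 2, 3, 4, 1, 5]
Compare positions:
  Node 0: index 0 -> 0 (same)
  Node 1: index 2 -> 4 (moved)
  Node 2: index 1 -> 1 (same)
  Node 3: index 3 -> 2 (moved)
  Node 4: index 4 -> 3 (moved)
  Node 5: index 5 -> 5 (same)
Nodes that changed position: 1 3 4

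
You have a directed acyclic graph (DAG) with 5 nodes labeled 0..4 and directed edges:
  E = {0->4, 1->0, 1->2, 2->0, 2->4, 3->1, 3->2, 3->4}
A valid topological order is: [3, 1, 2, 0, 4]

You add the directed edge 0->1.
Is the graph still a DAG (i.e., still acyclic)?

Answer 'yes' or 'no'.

Answer: no

Derivation:
Given toposort: [3, 1, 2, 0, 4]
Position of 0: index 3; position of 1: index 1
New edge 0->1: backward (u after v in old order)
Backward edge: old toposort is now invalid. Check if this creates a cycle.
Does 1 already reach 0? Reachable from 1: [0, 1, 2, 4]. YES -> cycle!
Still a DAG? no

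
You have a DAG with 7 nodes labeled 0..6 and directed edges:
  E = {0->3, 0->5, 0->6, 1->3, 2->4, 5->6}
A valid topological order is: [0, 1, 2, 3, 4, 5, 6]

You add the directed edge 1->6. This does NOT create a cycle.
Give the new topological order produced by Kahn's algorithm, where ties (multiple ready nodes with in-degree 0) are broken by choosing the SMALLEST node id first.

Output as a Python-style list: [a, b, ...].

Old toposort: [0, 1, 2, 3, 4, 5, 6]
Added edge: 1->6
Position of 1 (1) < position of 6 (6). Old order still valid.
Run Kahn's algorithm (break ties by smallest node id):
  initial in-degrees: [0, 0, 0, 2, 1, 1, 3]
  ready (indeg=0): [0, 1, 2]
  pop 0: indeg[3]->1; indeg[5]->0; indeg[6]->2 | ready=[1, 2, 5] | order so far=[0]
  pop 1: indeg[3]->0; indeg[6]->1 | ready=[2, 3, 5] | order so far=[0, 1]
  pop 2: indeg[4]->0 | ready=[3, 4, 5] | order so far=[0, 1, 2]
  pop 3: no out-edges | ready=[4, 5] | order so far=[0, 1, 2, 3]
  pop 4: no out-edges | ready=[5] | order so far=[0, 1, 2, 3, 4]
  pop 5: indeg[6]->0 | ready=[6] | order so far=[0, 1, 2, 3, 4, 5]
  pop 6: no out-edges | ready=[] | order so far=[0, 1, 2, 3, 4, 5, 6]
  Result: [0, 1, 2, 3, 4, 5, 6]

Answer: [0, 1, 2, 3, 4, 5, 6]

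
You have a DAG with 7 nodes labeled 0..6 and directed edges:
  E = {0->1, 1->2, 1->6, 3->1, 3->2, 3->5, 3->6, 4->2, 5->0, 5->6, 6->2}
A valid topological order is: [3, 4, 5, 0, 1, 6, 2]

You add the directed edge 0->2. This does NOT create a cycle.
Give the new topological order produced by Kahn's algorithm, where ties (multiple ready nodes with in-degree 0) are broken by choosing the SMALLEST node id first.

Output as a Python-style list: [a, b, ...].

Old toposort: [3, 4, 5, 0, 1, 6, 2]
Added edge: 0->2
Position of 0 (3) < position of 2 (6). Old order still valid.
Run Kahn's algorithm (break ties by smallest node id):
  initial in-degrees: [1, 2, 5, 0, 0, 1, 3]
  ready (indeg=0): [3, 4]
  pop 3: indeg[1]->1; indeg[2]->4; indeg[5]->0; indeg[6]->2 | ready=[4, 5] | order so far=[3]
  pop 4: indeg[2]->3 | ready=[5] | order so far=[3, 4]
  pop 5: indeg[0]->0; indeg[6]->1 | ready=[0] | order so far=[3, 4, 5]
  pop 0: indeg[1]->0; indeg[2]->2 | ready=[1] | order so far=[3, 4, 5, 0]
  pop 1: indeg[2]->1; indeg[6]->0 | ready=[6] | order so far=[3, 4, 5, 0, 1]
  pop 6: indeg[2]->0 | ready=[2] | order so far=[3, 4, 5, 0, 1, 6]
  pop 2: no out-edges | ready=[] | order so far=[3, 4, 5, 0, 1, 6, 2]
  Result: [3, 4, 5, 0, 1, 6, 2]

Answer: [3, 4, 5, 0, 1, 6, 2]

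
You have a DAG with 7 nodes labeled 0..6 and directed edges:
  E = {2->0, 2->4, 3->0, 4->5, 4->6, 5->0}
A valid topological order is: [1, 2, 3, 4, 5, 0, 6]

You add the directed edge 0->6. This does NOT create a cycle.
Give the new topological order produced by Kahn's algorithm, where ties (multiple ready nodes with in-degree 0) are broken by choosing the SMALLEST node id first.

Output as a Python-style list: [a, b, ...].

Old toposort: [1, 2, 3, 4, 5, 0, 6]
Added edge: 0->6
Position of 0 (5) < position of 6 (6). Old order still valid.
Run Kahn's algorithm (break ties by smallest node id):
  initial in-degrees: [3, 0, 0, 0, 1, 1, 2]
  ready (indeg=0): [1, 2, 3]
  pop 1: no out-edges | ready=[2, 3] | order so far=[1]
  pop 2: indeg[0]->2; indeg[4]->0 | ready=[3, 4] | order so far=[1, 2]
  pop 3: indeg[0]->1 | ready=[4] | order so far=[1, 2, 3]
  pop 4: indeg[5]->0; indeg[6]->1 | ready=[5] | order so far=[1, 2, 3, 4]
  pop 5: indeg[0]->0 | ready=[0] | order so far=[1, 2, 3, 4, 5]
  pop 0: indeg[6]->0 | ready=[6] | order so far=[1, 2, 3, 4, 5, 0]
  pop 6: no out-edges | ready=[] | order so far=[1, 2, 3, 4, 5, 0, 6]
  Result: [1, 2, 3, 4, 5, 0, 6]

Answer: [1, 2, 3, 4, 5, 0, 6]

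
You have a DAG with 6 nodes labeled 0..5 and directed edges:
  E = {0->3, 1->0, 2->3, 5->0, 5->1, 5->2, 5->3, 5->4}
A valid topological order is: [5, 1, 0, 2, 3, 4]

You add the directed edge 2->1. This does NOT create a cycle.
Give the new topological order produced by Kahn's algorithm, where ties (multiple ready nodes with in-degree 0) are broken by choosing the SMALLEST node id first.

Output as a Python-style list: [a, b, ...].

Old toposort: [5, 1, 0, 2, 3, 4]
Added edge: 2->1
Position of 2 (3) > position of 1 (1). Must reorder: 2 must now come before 1.
Run Kahn's algorithm (break ties by smallest node id):
  initial in-degrees: [2, 2, 1, 3, 1, 0]
  ready (indeg=0): [5]
  pop 5: indeg[0]->1; indeg[1]->1; indeg[2]->0; indeg[3]->2; indeg[4]->0 | ready=[2, 4] | order so far=[5]
  pop 2: indeg[1]->0; indeg[3]->1 | ready=[1, 4] | order so far=[5, 2]
  pop 1: indeg[0]->0 | ready=[0, 4] | order so far=[5, 2, 1]
  pop 0: indeg[3]->0 | ready=[3, 4] | order so far=[5, 2, 1, 0]
  pop 3: no out-edges | ready=[4] | order so far=[5, 2, 1, 0, 3]
  pop 4: no out-edges | ready=[] | order so far=[5, 2, 1, 0, 3, 4]
  Result: [5, 2, 1, 0, 3, 4]

Answer: [5, 2, 1, 0, 3, 4]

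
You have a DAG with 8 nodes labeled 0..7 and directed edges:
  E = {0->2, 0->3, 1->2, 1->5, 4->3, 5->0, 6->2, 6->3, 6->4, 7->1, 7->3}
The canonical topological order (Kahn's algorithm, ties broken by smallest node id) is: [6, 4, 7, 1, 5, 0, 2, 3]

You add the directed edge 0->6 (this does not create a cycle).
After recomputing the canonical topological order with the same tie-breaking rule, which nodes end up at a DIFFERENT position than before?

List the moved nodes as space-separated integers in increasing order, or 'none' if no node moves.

Old toposort: [6, 4, 7, 1, 5, 0, 2, 3]
Added edge 0->6
Recompute Kahn (smallest-id tiebreak):
  initial in-degrees: [1, 1, 3, 4, 1, 1, 1, 0]
  ready (indeg=0): [7]
  pop 7: indeg[1]->0; indeg[3]->3 | ready=[1] | order so far=[7]
  pop 1: indeg[2]->2; indeg[5]->0 | ready=[5] | order so far=[7, 1]
  pop 5: indeg[0]->0 | ready=[0] | order so far=[7, 1, 5]
  pop 0: indeg[2]->1; indeg[3]->2; indeg[6]->0 | ready=[6] | order so far=[7, 1, 5, 0]
  pop 6: indeg[2]->0; indeg[3]->1; indeg[4]->0 | ready=[2, 4] | order so far=[7, 1, 5, 0, 6]
  pop 2: no out-edges | ready=[4] | order so far=[7, 1, 5, 0, 6, 2]
  pop 4: indeg[3]->0 | ready=[3] | order so far=[7, 1, 5, 0, 6, 2, 4]
  pop 3: no out-edges | ready=[] | order so far=[7, 1, 5, 0, 6, 2, 4, 3]
New canonical toposort: [7, 1, 5, 0, 6, 2, 4, 3]
Compare positions:
  Node 0: index 5 -> 3 (moved)
  Node 1: index 3 -> 1 (moved)
  Node 2: index 6 -> 5 (moved)
  Node 3: index 7 -> 7 (same)
  Node 4: index 1 -> 6 (moved)
  Node 5: index 4 -> 2 (moved)
  Node 6: index 0 -> 4 (moved)
  Node 7: index 2 -> 0 (moved)
Nodes that changed position: 0 1 2 4 5 6 7

Answer: 0 1 2 4 5 6 7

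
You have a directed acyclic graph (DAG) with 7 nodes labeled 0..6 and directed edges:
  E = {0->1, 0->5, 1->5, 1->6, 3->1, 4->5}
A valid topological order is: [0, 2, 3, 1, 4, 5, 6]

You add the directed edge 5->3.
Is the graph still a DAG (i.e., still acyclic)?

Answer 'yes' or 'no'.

Answer: no

Derivation:
Given toposort: [0, 2, 3, 1, 4, 5, 6]
Position of 5: index 5; position of 3: index 2
New edge 5->3: backward (u after v in old order)
Backward edge: old toposort is now invalid. Check if this creates a cycle.
Does 3 already reach 5? Reachable from 3: [1, 3, 5, 6]. YES -> cycle!
Still a DAG? no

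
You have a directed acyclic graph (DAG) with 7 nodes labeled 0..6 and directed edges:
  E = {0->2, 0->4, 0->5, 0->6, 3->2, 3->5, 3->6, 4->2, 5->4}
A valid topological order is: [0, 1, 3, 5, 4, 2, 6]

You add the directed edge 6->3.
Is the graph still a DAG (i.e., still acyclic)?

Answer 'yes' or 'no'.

Answer: no

Derivation:
Given toposort: [0, 1, 3, 5, 4, 2, 6]
Position of 6: index 6; position of 3: index 2
New edge 6->3: backward (u after v in old order)
Backward edge: old toposort is now invalid. Check if this creates a cycle.
Does 3 already reach 6? Reachable from 3: [2, 3, 4, 5, 6]. YES -> cycle!
Still a DAG? no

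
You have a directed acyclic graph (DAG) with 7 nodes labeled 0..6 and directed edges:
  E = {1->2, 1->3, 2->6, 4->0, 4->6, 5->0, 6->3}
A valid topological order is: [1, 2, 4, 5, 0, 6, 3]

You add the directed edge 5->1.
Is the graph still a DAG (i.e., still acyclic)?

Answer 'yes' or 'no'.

Answer: yes

Derivation:
Given toposort: [1, 2, 4, 5, 0, 6, 3]
Position of 5: index 3; position of 1: index 0
New edge 5->1: backward (u after v in old order)
Backward edge: old toposort is now invalid. Check if this creates a cycle.
Does 1 already reach 5? Reachable from 1: [1, 2, 3, 6]. NO -> still a DAG (reorder needed).
Still a DAG? yes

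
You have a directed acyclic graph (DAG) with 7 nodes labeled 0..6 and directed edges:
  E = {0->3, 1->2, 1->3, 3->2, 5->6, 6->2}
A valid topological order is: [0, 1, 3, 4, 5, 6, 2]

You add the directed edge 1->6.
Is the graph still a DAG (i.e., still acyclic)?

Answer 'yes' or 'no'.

Answer: yes

Derivation:
Given toposort: [0, 1, 3, 4, 5, 6, 2]
Position of 1: index 1; position of 6: index 5
New edge 1->6: forward
Forward edge: respects the existing order. Still a DAG, same toposort still valid.
Still a DAG? yes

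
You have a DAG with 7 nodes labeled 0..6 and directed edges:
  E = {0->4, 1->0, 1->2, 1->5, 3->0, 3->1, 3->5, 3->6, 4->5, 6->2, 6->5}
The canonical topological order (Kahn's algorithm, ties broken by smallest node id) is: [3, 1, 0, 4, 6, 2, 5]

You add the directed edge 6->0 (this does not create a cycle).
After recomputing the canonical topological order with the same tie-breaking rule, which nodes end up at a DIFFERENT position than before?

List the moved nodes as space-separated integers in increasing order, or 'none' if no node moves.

Old toposort: [3, 1, 0, 4, 6, 2, 5]
Added edge 6->0
Recompute Kahn (smallest-id tiebreak):
  initial in-degrees: [3, 1, 2, 0, 1, 4, 1]
  ready (indeg=0): [3]
  pop 3: indeg[0]->2; indeg[1]->0; indeg[5]->3; indeg[6]->0 | ready=[1, 6] | order so far=[3]
  pop 1: indeg[0]->1; indeg[2]->1; indeg[5]->2 | ready=[6] | order so far=[3, 1]
  pop 6: indeg[0]->0; indeg[2]->0; indeg[5]->1 | ready=[0, 2] | order so far=[3, 1, 6]
  pop 0: indeg[4]->0 | ready=[2, 4] | order so far=[3, 1, 6, 0]
  pop 2: no out-edges | ready=[4] | order so far=[3, 1, 6, 0, 2]
  pop 4: indeg[5]->0 | ready=[5] | order so far=[3, 1, 6, 0, 2, 4]
  pop 5: no out-edges | ready=[] | order so far=[3, 1, 6, 0, 2, 4, 5]
New canonical toposort: [3, 1, 6, 0, 2, 4, 5]
Compare positions:
  Node 0: index 2 -> 3 (moved)
  Node 1: index 1 -> 1 (same)
  Node 2: index 5 -> 4 (moved)
  Node 3: index 0 -> 0 (same)
  Node 4: index 3 -> 5 (moved)
  Node 5: index 6 -> 6 (same)
  Node 6: index 4 -> 2 (moved)
Nodes that changed position: 0 2 4 6

Answer: 0 2 4 6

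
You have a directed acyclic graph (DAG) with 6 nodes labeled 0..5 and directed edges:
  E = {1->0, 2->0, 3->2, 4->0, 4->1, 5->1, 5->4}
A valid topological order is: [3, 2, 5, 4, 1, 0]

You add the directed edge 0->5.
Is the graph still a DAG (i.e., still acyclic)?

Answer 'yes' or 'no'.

Given toposort: [3, 2, 5, 4, 1, 0]
Position of 0: index 5; position of 5: index 2
New edge 0->5: backward (u after v in old order)
Backward edge: old toposort is now invalid. Check if this creates a cycle.
Does 5 already reach 0? Reachable from 5: [0, 1, 4, 5]. YES -> cycle!
Still a DAG? no

Answer: no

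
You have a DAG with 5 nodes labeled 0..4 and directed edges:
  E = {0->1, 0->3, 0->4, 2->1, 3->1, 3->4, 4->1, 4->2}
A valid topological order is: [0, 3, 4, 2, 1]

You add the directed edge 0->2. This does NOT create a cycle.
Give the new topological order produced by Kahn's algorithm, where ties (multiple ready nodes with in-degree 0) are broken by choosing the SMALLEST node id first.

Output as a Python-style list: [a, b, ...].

Old toposort: [0, 3, 4, 2, 1]
Added edge: 0->2
Position of 0 (0) < position of 2 (3). Old order still valid.
Run Kahn's algorithm (break ties by smallest node id):
  initial in-degrees: [0, 4, 2, 1, 2]
  ready (indeg=0): [0]
  pop 0: indeg[1]->3; indeg[2]->1; indeg[3]->0; indeg[4]->1 | ready=[3] | order so far=[0]
  pop 3: indeg[1]->2; indeg[4]->0 | ready=[4] | order so far=[0, 3]
  pop 4: indeg[1]->1; indeg[2]->0 | ready=[2] | order so far=[0, 3, 4]
  pop 2: indeg[1]->0 | ready=[1] | order so far=[0, 3, 4, 2]
  pop 1: no out-edges | ready=[] | order so far=[0, 3, 4, 2, 1]
  Result: [0, 3, 4, 2, 1]

Answer: [0, 3, 4, 2, 1]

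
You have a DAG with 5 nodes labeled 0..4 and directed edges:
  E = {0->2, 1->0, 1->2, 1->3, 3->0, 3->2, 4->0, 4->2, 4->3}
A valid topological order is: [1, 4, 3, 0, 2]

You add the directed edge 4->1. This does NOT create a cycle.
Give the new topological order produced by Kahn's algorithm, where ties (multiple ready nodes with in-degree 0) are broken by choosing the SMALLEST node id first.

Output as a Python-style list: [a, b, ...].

Old toposort: [1, 4, 3, 0, 2]
Added edge: 4->1
Position of 4 (1) > position of 1 (0). Must reorder: 4 must now come before 1.
Run Kahn's algorithm (break ties by smallest node id):
  initial in-degrees: [3, 1, 4, 2, 0]
  ready (indeg=0): [4]
  pop 4: indeg[0]->2; indeg[1]->0; indeg[2]->3; indeg[3]->1 | ready=[1] | order so far=[4]
  pop 1: indeg[0]->1; indeg[2]->2; indeg[3]->0 | ready=[3] | order so far=[4, 1]
  pop 3: indeg[0]->0; indeg[2]->1 | ready=[0] | order so far=[4, 1, 3]
  pop 0: indeg[2]->0 | ready=[2] | order so far=[4, 1, 3, 0]
  pop 2: no out-edges | ready=[] | order so far=[4, 1, 3, 0, 2]
  Result: [4, 1, 3, 0, 2]

Answer: [4, 1, 3, 0, 2]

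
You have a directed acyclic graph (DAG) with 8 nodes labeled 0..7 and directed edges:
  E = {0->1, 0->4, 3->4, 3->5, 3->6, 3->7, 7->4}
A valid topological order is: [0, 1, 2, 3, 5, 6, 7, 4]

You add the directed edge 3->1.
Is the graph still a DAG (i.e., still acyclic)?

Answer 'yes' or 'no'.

Answer: yes

Derivation:
Given toposort: [0, 1, 2, 3, 5, 6, 7, 4]
Position of 3: index 3; position of 1: index 1
New edge 3->1: backward (u after v in old order)
Backward edge: old toposort is now invalid. Check if this creates a cycle.
Does 1 already reach 3? Reachable from 1: [1]. NO -> still a DAG (reorder needed).
Still a DAG? yes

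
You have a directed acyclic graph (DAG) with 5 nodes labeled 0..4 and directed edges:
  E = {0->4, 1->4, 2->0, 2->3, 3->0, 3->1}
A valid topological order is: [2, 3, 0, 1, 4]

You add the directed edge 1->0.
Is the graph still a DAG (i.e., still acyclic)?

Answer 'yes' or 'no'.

Answer: yes

Derivation:
Given toposort: [2, 3, 0, 1, 4]
Position of 1: index 3; position of 0: index 2
New edge 1->0: backward (u after v in old order)
Backward edge: old toposort is now invalid. Check if this creates a cycle.
Does 0 already reach 1? Reachable from 0: [0, 4]. NO -> still a DAG (reorder needed).
Still a DAG? yes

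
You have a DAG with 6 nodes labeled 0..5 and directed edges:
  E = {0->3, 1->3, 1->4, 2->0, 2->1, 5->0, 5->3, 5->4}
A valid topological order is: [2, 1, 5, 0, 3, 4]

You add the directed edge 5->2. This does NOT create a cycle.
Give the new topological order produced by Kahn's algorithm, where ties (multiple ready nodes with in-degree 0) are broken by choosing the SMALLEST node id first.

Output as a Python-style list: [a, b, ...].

Answer: [5, 2, 0, 1, 3, 4]

Derivation:
Old toposort: [2, 1, 5, 0, 3, 4]
Added edge: 5->2
Position of 5 (2) > position of 2 (0). Must reorder: 5 must now come before 2.
Run Kahn's algorithm (break ties by smallest node id):
  initial in-degrees: [2, 1, 1, 3, 2, 0]
  ready (indeg=0): [5]
  pop 5: indeg[0]->1; indeg[2]->0; indeg[3]->2; indeg[4]->1 | ready=[2] | order so far=[5]
  pop 2: indeg[0]->0; indeg[1]->0 | ready=[0, 1] | order so far=[5, 2]
  pop 0: indeg[3]->1 | ready=[1] | order so far=[5, 2, 0]
  pop 1: indeg[3]->0; indeg[4]->0 | ready=[3, 4] | order so far=[5, 2, 0, 1]
  pop 3: no out-edges | ready=[4] | order so far=[5, 2, 0, 1, 3]
  pop 4: no out-edges | ready=[] | order so far=[5, 2, 0, 1, 3, 4]
  Result: [5, 2, 0, 1, 3, 4]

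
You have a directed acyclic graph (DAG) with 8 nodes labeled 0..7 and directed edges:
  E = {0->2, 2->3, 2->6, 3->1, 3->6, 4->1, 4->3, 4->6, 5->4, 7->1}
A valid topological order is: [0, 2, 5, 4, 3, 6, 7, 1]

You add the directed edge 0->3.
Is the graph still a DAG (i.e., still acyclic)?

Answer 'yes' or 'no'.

Given toposort: [0, 2, 5, 4, 3, 6, 7, 1]
Position of 0: index 0; position of 3: index 4
New edge 0->3: forward
Forward edge: respects the existing order. Still a DAG, same toposort still valid.
Still a DAG? yes

Answer: yes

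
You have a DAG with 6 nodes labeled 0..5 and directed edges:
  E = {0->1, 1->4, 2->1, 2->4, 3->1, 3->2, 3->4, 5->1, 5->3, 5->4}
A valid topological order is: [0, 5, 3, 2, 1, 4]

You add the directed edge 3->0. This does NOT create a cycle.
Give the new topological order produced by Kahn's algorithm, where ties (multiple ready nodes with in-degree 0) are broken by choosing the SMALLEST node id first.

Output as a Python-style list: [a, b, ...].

Answer: [5, 3, 0, 2, 1, 4]

Derivation:
Old toposort: [0, 5, 3, 2, 1, 4]
Added edge: 3->0
Position of 3 (2) > position of 0 (0). Must reorder: 3 must now come before 0.
Run Kahn's algorithm (break ties by smallest node id):
  initial in-degrees: [1, 4, 1, 1, 4, 0]
  ready (indeg=0): [5]
  pop 5: indeg[1]->3; indeg[3]->0; indeg[4]->3 | ready=[3] | order so far=[5]
  pop 3: indeg[0]->0; indeg[1]->2; indeg[2]->0; indeg[4]->2 | ready=[0, 2] | order so far=[5, 3]
  pop 0: indeg[1]->1 | ready=[2] | order so far=[5, 3, 0]
  pop 2: indeg[1]->0; indeg[4]->1 | ready=[1] | order so far=[5, 3, 0, 2]
  pop 1: indeg[4]->0 | ready=[4] | order so far=[5, 3, 0, 2, 1]
  pop 4: no out-edges | ready=[] | order so far=[5, 3, 0, 2, 1, 4]
  Result: [5, 3, 0, 2, 1, 4]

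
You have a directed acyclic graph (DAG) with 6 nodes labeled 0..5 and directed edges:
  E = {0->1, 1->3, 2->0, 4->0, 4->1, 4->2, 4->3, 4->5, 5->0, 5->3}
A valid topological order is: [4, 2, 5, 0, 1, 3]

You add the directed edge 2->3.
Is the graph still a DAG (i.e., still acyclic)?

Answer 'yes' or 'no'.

Given toposort: [4, 2, 5, 0, 1, 3]
Position of 2: index 1; position of 3: index 5
New edge 2->3: forward
Forward edge: respects the existing order. Still a DAG, same toposort still valid.
Still a DAG? yes

Answer: yes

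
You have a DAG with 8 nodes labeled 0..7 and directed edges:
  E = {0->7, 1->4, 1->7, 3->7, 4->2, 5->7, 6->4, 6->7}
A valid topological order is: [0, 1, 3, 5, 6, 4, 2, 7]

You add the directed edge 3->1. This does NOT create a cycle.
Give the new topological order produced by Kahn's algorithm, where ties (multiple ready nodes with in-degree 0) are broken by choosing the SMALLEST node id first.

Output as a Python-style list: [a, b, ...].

Old toposort: [0, 1, 3, 5, 6, 4, 2, 7]
Added edge: 3->1
Position of 3 (2) > position of 1 (1). Must reorder: 3 must now come before 1.
Run Kahn's algorithm (break ties by smallest node id):
  initial in-degrees: [0, 1, 1, 0, 2, 0, 0, 5]
  ready (indeg=0): [0, 3, 5, 6]
  pop 0: indeg[7]->4 | ready=[3, 5, 6] | order so far=[0]
  pop 3: indeg[1]->0; indeg[7]->3 | ready=[1, 5, 6] | order so far=[0, 3]
  pop 1: indeg[4]->1; indeg[7]->2 | ready=[5, 6] | order so far=[0, 3, 1]
  pop 5: indeg[7]->1 | ready=[6] | order so far=[0, 3, 1, 5]
  pop 6: indeg[4]->0; indeg[7]->0 | ready=[4, 7] | order so far=[0, 3, 1, 5, 6]
  pop 4: indeg[2]->0 | ready=[2, 7] | order so far=[0, 3, 1, 5, 6, 4]
  pop 2: no out-edges | ready=[7] | order so far=[0, 3, 1, 5, 6, 4, 2]
  pop 7: no out-edges | ready=[] | order so far=[0, 3, 1, 5, 6, 4, 2, 7]
  Result: [0, 3, 1, 5, 6, 4, 2, 7]

Answer: [0, 3, 1, 5, 6, 4, 2, 7]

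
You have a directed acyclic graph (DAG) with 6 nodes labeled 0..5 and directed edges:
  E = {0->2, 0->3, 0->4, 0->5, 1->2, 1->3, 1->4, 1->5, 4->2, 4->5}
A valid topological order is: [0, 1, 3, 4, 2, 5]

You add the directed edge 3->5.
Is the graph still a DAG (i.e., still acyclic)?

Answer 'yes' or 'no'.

Given toposort: [0, 1, 3, 4, 2, 5]
Position of 3: index 2; position of 5: index 5
New edge 3->5: forward
Forward edge: respects the existing order. Still a DAG, same toposort still valid.
Still a DAG? yes

Answer: yes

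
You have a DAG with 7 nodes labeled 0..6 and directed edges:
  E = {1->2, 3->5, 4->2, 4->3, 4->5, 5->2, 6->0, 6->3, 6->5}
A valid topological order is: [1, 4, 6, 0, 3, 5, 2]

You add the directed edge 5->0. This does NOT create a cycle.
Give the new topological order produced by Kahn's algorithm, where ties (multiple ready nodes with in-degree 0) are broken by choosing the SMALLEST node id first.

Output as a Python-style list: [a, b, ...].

Answer: [1, 4, 6, 3, 5, 0, 2]

Derivation:
Old toposort: [1, 4, 6, 0, 3, 5, 2]
Added edge: 5->0
Position of 5 (5) > position of 0 (3). Must reorder: 5 must now come before 0.
Run Kahn's algorithm (break ties by smallest node id):
  initial in-degrees: [2, 0, 3, 2, 0, 3, 0]
  ready (indeg=0): [1, 4, 6]
  pop 1: indeg[2]->2 | ready=[4, 6] | order so far=[1]
  pop 4: indeg[2]->1; indeg[3]->1; indeg[5]->2 | ready=[6] | order so far=[1, 4]
  pop 6: indeg[0]->1; indeg[3]->0; indeg[5]->1 | ready=[3] | order so far=[1, 4, 6]
  pop 3: indeg[5]->0 | ready=[5] | order so far=[1, 4, 6, 3]
  pop 5: indeg[0]->0; indeg[2]->0 | ready=[0, 2] | order so far=[1, 4, 6, 3, 5]
  pop 0: no out-edges | ready=[2] | order so far=[1, 4, 6, 3, 5, 0]
  pop 2: no out-edges | ready=[] | order so far=[1, 4, 6, 3, 5, 0, 2]
  Result: [1, 4, 6, 3, 5, 0, 2]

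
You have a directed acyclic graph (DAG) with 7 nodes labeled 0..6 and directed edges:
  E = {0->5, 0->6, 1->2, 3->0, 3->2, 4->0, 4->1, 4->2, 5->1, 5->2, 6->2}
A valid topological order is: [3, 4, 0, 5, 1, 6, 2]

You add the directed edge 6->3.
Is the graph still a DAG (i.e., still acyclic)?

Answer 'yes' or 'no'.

Answer: no

Derivation:
Given toposort: [3, 4, 0, 5, 1, 6, 2]
Position of 6: index 5; position of 3: index 0
New edge 6->3: backward (u after v in old order)
Backward edge: old toposort is now invalid. Check if this creates a cycle.
Does 3 already reach 6? Reachable from 3: [0, 1, 2, 3, 5, 6]. YES -> cycle!
Still a DAG? no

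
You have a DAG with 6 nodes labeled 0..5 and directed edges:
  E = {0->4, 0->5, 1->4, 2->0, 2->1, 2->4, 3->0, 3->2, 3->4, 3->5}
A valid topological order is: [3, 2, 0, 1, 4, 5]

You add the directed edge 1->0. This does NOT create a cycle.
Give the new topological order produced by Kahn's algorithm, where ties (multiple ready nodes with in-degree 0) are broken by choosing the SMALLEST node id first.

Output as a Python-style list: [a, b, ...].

Answer: [3, 2, 1, 0, 4, 5]

Derivation:
Old toposort: [3, 2, 0, 1, 4, 5]
Added edge: 1->0
Position of 1 (3) > position of 0 (2). Must reorder: 1 must now come before 0.
Run Kahn's algorithm (break ties by smallest node id):
  initial in-degrees: [3, 1, 1, 0, 4, 2]
  ready (indeg=0): [3]
  pop 3: indeg[0]->2; indeg[2]->0; indeg[4]->3; indeg[5]->1 | ready=[2] | order so far=[3]
  pop 2: indeg[0]->1; indeg[1]->0; indeg[4]->2 | ready=[1] | order so far=[3, 2]
  pop 1: indeg[0]->0; indeg[4]->1 | ready=[0] | order so far=[3, 2, 1]
  pop 0: indeg[4]->0; indeg[5]->0 | ready=[4, 5] | order so far=[3, 2, 1, 0]
  pop 4: no out-edges | ready=[5] | order so far=[3, 2, 1, 0, 4]
  pop 5: no out-edges | ready=[] | order so far=[3, 2, 1, 0, 4, 5]
  Result: [3, 2, 1, 0, 4, 5]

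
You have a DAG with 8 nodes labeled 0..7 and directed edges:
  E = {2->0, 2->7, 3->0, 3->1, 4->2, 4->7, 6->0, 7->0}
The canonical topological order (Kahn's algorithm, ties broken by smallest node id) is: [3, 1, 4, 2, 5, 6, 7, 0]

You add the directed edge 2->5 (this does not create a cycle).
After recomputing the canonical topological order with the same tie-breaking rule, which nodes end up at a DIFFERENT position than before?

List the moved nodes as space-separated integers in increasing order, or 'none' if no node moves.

Old toposort: [3, 1, 4, 2, 5, 6, 7, 0]
Added edge 2->5
Recompute Kahn (smallest-id tiebreak):
  initial in-degrees: [4, 1, 1, 0, 0, 1, 0, 2]
  ready (indeg=0): [3, 4, 6]
  pop 3: indeg[0]->3; indeg[1]->0 | ready=[1, 4, 6] | order so far=[3]
  pop 1: no out-edges | ready=[4, 6] | order so far=[3, 1]
  pop 4: indeg[2]->0; indeg[7]->1 | ready=[2, 6] | order so far=[3, 1, 4]
  pop 2: indeg[0]->2; indeg[5]->0; indeg[7]->0 | ready=[5, 6, 7] | order so far=[3, 1, 4, 2]
  pop 5: no out-edges | ready=[6, 7] | order so far=[3, 1, 4, 2, 5]
  pop 6: indeg[0]->1 | ready=[7] | order so far=[3, 1, 4, 2, 5, 6]
  pop 7: indeg[0]->0 | ready=[0] | order so far=[3, 1, 4, 2, 5, 6, 7]
  pop 0: no out-edges | ready=[] | order so far=[3, 1, 4, 2, 5, 6, 7, 0]
New canonical toposort: [3, 1, 4, 2, 5, 6, 7, 0]
Compare positions:
  Node 0: index 7 -> 7 (same)
  Node 1: index 1 -> 1 (same)
  Node 2: index 3 -> 3 (same)
  Node 3: index 0 -> 0 (same)
  Node 4: index 2 -> 2 (same)
  Node 5: index 4 -> 4 (same)
  Node 6: index 5 -> 5 (same)
  Node 7: index 6 -> 6 (same)
Nodes that changed position: none

Answer: none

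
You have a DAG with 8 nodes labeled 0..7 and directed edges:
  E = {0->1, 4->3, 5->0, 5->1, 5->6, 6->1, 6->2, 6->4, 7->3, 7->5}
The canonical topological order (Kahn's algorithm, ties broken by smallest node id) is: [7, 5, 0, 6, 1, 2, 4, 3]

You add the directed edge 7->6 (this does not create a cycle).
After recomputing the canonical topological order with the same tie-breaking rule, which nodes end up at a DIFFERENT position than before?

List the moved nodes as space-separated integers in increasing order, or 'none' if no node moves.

Old toposort: [7, 5, 0, 6, 1, 2, 4, 3]
Added edge 7->6
Recompute Kahn (smallest-id tiebreak):
  initial in-degrees: [1, 3, 1, 2, 1, 1, 2, 0]
  ready (indeg=0): [7]
  pop 7: indeg[3]->1; indeg[5]->0; indeg[6]->1 | ready=[5] | order so far=[7]
  pop 5: indeg[0]->0; indeg[1]->2; indeg[6]->0 | ready=[0, 6] | order so far=[7, 5]
  pop 0: indeg[1]->1 | ready=[6] | order so far=[7, 5, 0]
  pop 6: indeg[1]->0; indeg[2]->0; indeg[4]->0 | ready=[1, 2, 4] | order so far=[7, 5, 0, 6]
  pop 1: no out-edges | ready=[2, 4] | order so far=[7, 5, 0, 6, 1]
  pop 2: no out-edges | ready=[4] | order so far=[7, 5, 0, 6, 1, 2]
  pop 4: indeg[3]->0 | ready=[3] | order so far=[7, 5, 0, 6, 1, 2, 4]
  pop 3: no out-edges | ready=[] | order so far=[7, 5, 0, 6, 1, 2, 4, 3]
New canonical toposort: [7, 5, 0, 6, 1, 2, 4, 3]
Compare positions:
  Node 0: index 2 -> 2 (same)
  Node 1: index 4 -> 4 (same)
  Node 2: index 5 -> 5 (same)
  Node 3: index 7 -> 7 (same)
  Node 4: index 6 -> 6 (same)
  Node 5: index 1 -> 1 (same)
  Node 6: index 3 -> 3 (same)
  Node 7: index 0 -> 0 (same)
Nodes that changed position: none

Answer: none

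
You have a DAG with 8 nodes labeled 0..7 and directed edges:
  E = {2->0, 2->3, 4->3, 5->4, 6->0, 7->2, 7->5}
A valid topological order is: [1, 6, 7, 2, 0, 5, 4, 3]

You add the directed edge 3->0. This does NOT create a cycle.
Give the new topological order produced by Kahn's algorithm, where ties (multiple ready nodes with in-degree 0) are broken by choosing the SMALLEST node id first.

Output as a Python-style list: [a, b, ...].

Old toposort: [1, 6, 7, 2, 0, 5, 4, 3]
Added edge: 3->0
Position of 3 (7) > position of 0 (4). Must reorder: 3 must now come before 0.
Run Kahn's algorithm (break ties by smallest node id):
  initial in-degrees: [3, 0, 1, 2, 1, 1, 0, 0]
  ready (indeg=0): [1, 6, 7]
  pop 1: no out-edges | ready=[6, 7] | order so far=[1]
  pop 6: indeg[0]->2 | ready=[7] | order so far=[1, 6]
  pop 7: indeg[2]->0; indeg[5]->0 | ready=[2, 5] | order so far=[1, 6, 7]
  pop 2: indeg[0]->1; indeg[3]->1 | ready=[5] | order so far=[1, 6, 7, 2]
  pop 5: indeg[4]->0 | ready=[4] | order so far=[1, 6, 7, 2, 5]
  pop 4: indeg[3]->0 | ready=[3] | order so far=[1, 6, 7, 2, 5, 4]
  pop 3: indeg[0]->0 | ready=[0] | order so far=[1, 6, 7, 2, 5, 4, 3]
  pop 0: no out-edges | ready=[] | order so far=[1, 6, 7, 2, 5, 4, 3, 0]
  Result: [1, 6, 7, 2, 5, 4, 3, 0]

Answer: [1, 6, 7, 2, 5, 4, 3, 0]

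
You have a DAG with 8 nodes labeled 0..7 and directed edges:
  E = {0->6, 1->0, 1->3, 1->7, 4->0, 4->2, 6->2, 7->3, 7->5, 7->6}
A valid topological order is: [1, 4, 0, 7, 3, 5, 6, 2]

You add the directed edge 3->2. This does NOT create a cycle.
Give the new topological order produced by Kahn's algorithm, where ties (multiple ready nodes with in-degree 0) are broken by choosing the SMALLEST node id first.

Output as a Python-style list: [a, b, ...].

Answer: [1, 4, 0, 7, 3, 5, 6, 2]

Derivation:
Old toposort: [1, 4, 0, 7, 3, 5, 6, 2]
Added edge: 3->2
Position of 3 (4) < position of 2 (7). Old order still valid.
Run Kahn's algorithm (break ties by smallest node id):
  initial in-degrees: [2, 0, 3, 2, 0, 1, 2, 1]
  ready (indeg=0): [1, 4]
  pop 1: indeg[0]->1; indeg[3]->1; indeg[7]->0 | ready=[4, 7] | order so far=[1]
  pop 4: indeg[0]->0; indeg[2]->2 | ready=[0, 7] | order so far=[1, 4]
  pop 0: indeg[6]->1 | ready=[7] | order so far=[1, 4, 0]
  pop 7: indeg[3]->0; indeg[5]->0; indeg[6]->0 | ready=[3, 5, 6] | order so far=[1, 4, 0, 7]
  pop 3: indeg[2]->1 | ready=[5, 6] | order so far=[1, 4, 0, 7, 3]
  pop 5: no out-edges | ready=[6] | order so far=[1, 4, 0, 7, 3, 5]
  pop 6: indeg[2]->0 | ready=[2] | order so far=[1, 4, 0, 7, 3, 5, 6]
  pop 2: no out-edges | ready=[] | order so far=[1, 4, 0, 7, 3, 5, 6, 2]
  Result: [1, 4, 0, 7, 3, 5, 6, 2]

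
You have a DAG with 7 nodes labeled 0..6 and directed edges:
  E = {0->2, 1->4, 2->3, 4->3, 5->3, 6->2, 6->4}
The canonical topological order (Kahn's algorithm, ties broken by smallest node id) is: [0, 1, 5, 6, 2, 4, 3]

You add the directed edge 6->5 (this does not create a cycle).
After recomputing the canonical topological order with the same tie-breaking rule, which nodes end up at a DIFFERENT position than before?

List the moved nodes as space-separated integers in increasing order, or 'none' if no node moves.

Old toposort: [0, 1, 5, 6, 2, 4, 3]
Added edge 6->5
Recompute Kahn (smallest-id tiebreak):
  initial in-degrees: [0, 0, 2, 3, 2, 1, 0]
  ready (indeg=0): [0, 1, 6]
  pop 0: indeg[2]->1 | ready=[1, 6] | order so far=[0]
  pop 1: indeg[4]->1 | ready=[6] | order so far=[0, 1]
  pop 6: indeg[2]->0; indeg[4]->0; indeg[5]->0 | ready=[2, 4, 5] | order so far=[0, 1, 6]
  pop 2: indeg[3]->2 | ready=[4, 5] | order so far=[0, 1, 6, 2]
  pop 4: indeg[3]->1 | ready=[5] | order so far=[0, 1, 6, 2, 4]
  pop 5: indeg[3]->0 | ready=[3] | order so far=[0, 1, 6, 2, 4, 5]
  pop 3: no out-edges | ready=[] | order so far=[0, 1, 6, 2, 4, 5, 3]
New canonical toposort: [0, 1, 6, 2, 4, 5, 3]
Compare positions:
  Node 0: index 0 -> 0 (same)
  Node 1: index 1 -> 1 (same)
  Node 2: index 4 -> 3 (moved)
  Node 3: index 6 -> 6 (same)
  Node 4: index 5 -> 4 (moved)
  Node 5: index 2 -> 5 (moved)
  Node 6: index 3 -> 2 (moved)
Nodes that changed position: 2 4 5 6

Answer: 2 4 5 6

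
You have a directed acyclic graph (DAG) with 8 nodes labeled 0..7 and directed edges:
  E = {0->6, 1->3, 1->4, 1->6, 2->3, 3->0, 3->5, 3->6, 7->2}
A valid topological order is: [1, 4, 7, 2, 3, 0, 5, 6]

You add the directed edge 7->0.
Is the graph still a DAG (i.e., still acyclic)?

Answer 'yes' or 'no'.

Given toposort: [1, 4, 7, 2, 3, 0, 5, 6]
Position of 7: index 2; position of 0: index 5
New edge 7->0: forward
Forward edge: respects the existing order. Still a DAG, same toposort still valid.
Still a DAG? yes

Answer: yes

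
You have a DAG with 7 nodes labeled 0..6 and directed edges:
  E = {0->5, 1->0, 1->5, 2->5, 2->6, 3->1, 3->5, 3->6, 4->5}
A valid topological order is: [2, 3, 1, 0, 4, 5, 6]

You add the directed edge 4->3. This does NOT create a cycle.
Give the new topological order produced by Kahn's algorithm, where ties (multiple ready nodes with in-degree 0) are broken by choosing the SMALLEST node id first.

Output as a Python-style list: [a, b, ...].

Answer: [2, 4, 3, 1, 0, 5, 6]

Derivation:
Old toposort: [2, 3, 1, 0, 4, 5, 6]
Added edge: 4->3
Position of 4 (4) > position of 3 (1). Must reorder: 4 must now come before 3.
Run Kahn's algorithm (break ties by smallest node id):
  initial in-degrees: [1, 1, 0, 1, 0, 5, 2]
  ready (indeg=0): [2, 4]
  pop 2: indeg[5]->4; indeg[6]->1 | ready=[4] | order so far=[2]
  pop 4: indeg[3]->0; indeg[5]->3 | ready=[3] | order so far=[2, 4]
  pop 3: indeg[1]->0; indeg[5]->2; indeg[6]->0 | ready=[1, 6] | order so far=[2, 4, 3]
  pop 1: indeg[0]->0; indeg[5]->1 | ready=[0, 6] | order so far=[2, 4, 3, 1]
  pop 0: indeg[5]->0 | ready=[5, 6] | order so far=[2, 4, 3, 1, 0]
  pop 5: no out-edges | ready=[6] | order so far=[2, 4, 3, 1, 0, 5]
  pop 6: no out-edges | ready=[] | order so far=[2, 4, 3, 1, 0, 5, 6]
  Result: [2, 4, 3, 1, 0, 5, 6]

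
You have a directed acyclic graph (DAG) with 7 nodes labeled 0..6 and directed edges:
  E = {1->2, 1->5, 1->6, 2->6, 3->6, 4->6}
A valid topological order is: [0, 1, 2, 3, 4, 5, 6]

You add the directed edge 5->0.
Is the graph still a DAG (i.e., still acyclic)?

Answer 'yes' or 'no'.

Given toposort: [0, 1, 2, 3, 4, 5, 6]
Position of 5: index 5; position of 0: index 0
New edge 5->0: backward (u after v in old order)
Backward edge: old toposort is now invalid. Check if this creates a cycle.
Does 0 already reach 5? Reachable from 0: [0]. NO -> still a DAG (reorder needed).
Still a DAG? yes

Answer: yes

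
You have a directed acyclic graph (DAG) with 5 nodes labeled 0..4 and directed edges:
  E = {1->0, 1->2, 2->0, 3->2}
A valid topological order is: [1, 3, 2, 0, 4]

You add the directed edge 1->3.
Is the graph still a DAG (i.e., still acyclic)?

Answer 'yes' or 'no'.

Answer: yes

Derivation:
Given toposort: [1, 3, 2, 0, 4]
Position of 1: index 0; position of 3: index 1
New edge 1->3: forward
Forward edge: respects the existing order. Still a DAG, same toposort still valid.
Still a DAG? yes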